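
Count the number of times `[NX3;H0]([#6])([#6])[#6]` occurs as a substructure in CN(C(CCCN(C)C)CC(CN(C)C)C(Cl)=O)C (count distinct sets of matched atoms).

[NX3;H0]([#6])([#6])[#6] is the SMARTS for a tertiary amine: a trivalent nitrogen with no H, bonded to three carbons.
The molecule carries 3 separate instances of a dimethylamino group (-N(CH3)2) meeting every constraint; each maps to a distinct set of atoms, giving 3 matches.

3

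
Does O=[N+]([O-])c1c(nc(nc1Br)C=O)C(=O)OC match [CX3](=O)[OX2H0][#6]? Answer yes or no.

The pattern [CX3](=O)[OX2H0][#6] describes a carbonyl carbon bonded to an oxygen that is itself bonded to carbon (no H on that O) — an ester.
The molecule carries a methyl-ester group (-C(=O)OCH3), whose atoms satisfy every constraint of the query, so the pattern matches.

Yes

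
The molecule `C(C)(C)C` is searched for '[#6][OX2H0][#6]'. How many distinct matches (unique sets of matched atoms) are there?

[#6][OX2H0][#6] is the SMARTS for an ether: an aliphatic oxygen bridging two carbons with no H on the oxygen.
No fragment in the molecule satisfies every constraint, giving 0 matches.

0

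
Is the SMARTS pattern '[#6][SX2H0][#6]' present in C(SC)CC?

The pattern [#6][SX2H0][#6] describes an aliphatic sulfur bridging two carbons with no H on the sulfur — a thioether.
The molecule carries a methylthio ether (-SCH3), whose atoms satisfy every constraint of the query, so the pattern matches.

Yes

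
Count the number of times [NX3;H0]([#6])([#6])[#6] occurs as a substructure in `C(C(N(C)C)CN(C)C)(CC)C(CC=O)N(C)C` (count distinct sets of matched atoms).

[NX3;H0]([#6])([#6])[#6] is the SMARTS for a tertiary amine: a trivalent nitrogen with no H, bonded to three carbons.
The molecule carries 3 separate instances of a dimethylamino group (-N(CH3)2) meeting every constraint; each maps to a distinct set of atoms, giving 3 matches.

3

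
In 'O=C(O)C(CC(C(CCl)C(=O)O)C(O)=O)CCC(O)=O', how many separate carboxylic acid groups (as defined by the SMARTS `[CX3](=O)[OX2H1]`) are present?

4

[CX3](=O)[OX2H1] is the SMARTS for a carboxylic acid: an sp2 carbon double-bonded to O and single-bonded to an -OH oxygen.
The molecule carries 4 separate instances of a carboxylic acid group (-C(=O)OH) meeting every constraint; each maps to a distinct set of atoms, giving 4 matches.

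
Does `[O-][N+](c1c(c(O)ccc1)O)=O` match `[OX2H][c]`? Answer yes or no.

The pattern [OX2H][c] describes a hydroxyl oxygen attached to an aromatic carbon — a phenol.
The molecule carries a hydroxyl group (-OH), whose atoms satisfy every constraint of the query, so the pattern matches.

Yes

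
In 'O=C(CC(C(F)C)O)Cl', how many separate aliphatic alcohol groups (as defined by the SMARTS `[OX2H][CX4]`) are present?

1

[OX2H][CX4] is the SMARTS for an aliphatic alcohol: a hydroxyl oxygen bound to an sp3 (X4) carbon.
Exactly one fragment in the molecule meets all constraints, giving 1 match.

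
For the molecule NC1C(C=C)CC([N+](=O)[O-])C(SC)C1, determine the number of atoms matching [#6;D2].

3

The query [#6;D2] means: any carbon bonded to exactly two heavy atoms.
Check the 14 heavy atoms by environment: 4× C (D3) → no; 3× C (D2) → match; 1× S (D2) → no; 2× C (D1) → no; 1× N (D1) → no; 1× N (charge +1, D3) → no; 1× O (charge -1, D1) → no; 1× O (D1) → no.
That gives 3 matching atoms.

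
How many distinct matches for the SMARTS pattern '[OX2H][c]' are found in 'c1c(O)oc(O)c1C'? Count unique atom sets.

[OX2H][c] is the SMARTS for a phenol: a hydroxyl oxygen attached to an aromatic carbon.
The molecule carries 2 separate instances of a hydroxyl group (-OH) meeting every constraint; each maps to a distinct set of atoms, giving 2 matches.

2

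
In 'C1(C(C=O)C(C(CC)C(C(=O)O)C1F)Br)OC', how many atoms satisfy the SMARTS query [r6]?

6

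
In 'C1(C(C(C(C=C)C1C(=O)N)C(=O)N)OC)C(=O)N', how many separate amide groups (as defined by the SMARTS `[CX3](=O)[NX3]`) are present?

3

[CX3](=O)[NX3] is the SMARTS for an amide: a carbonyl carbon bonded to a trivalent nitrogen.
The molecule carries 3 separate instances of a primary amide (-C(=O)NH2) meeting every constraint; each maps to a distinct set of atoms, giving 3 matches.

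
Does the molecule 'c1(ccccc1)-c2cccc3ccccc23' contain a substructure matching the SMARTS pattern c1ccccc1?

Yes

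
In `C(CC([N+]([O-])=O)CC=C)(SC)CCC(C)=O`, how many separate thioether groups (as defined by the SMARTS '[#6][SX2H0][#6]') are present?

1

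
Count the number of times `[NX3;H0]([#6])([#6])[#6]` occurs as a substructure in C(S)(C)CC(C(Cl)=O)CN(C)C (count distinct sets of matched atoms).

1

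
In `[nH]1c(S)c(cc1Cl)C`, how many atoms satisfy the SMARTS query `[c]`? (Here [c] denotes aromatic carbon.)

The query [c] means: lowercase c matches aromatic carbon only.
Check the 8 heavy atoms by environment: 1× n (aromatic) → no; 4× c (aromatic) → match; 1× Cl → no; 1× S → no; 1× C → no.
That gives 4 matching atoms.

4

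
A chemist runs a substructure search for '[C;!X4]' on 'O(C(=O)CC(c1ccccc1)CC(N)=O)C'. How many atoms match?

2

The query [C;!X4] means: aliphatic carbon that does not have four total connections.
Check the 16 heavy atoms by environment: 4× C (X4) → no; 6× c (aromatic, X3) → no; 2× C (X3) → match; 2× O (X1) → no; 1× O (X2) → no; 1× N (X3) → no.
That gives 2 matching atoms.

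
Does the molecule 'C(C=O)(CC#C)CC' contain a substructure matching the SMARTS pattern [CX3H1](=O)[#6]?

Yes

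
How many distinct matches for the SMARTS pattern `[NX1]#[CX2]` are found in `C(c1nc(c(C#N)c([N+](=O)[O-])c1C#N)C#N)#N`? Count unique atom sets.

4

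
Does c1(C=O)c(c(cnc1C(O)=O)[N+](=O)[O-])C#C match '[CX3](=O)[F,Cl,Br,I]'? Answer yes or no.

No

The pattern [CX3](=O)[F,Cl,Br,I] describes a carbonyl carbon bonded to a halogen — an acyl halide.
The closest candidate here is a carboxylic acid group (-C(=O)OH), but the carbonyl is bonded to -OH, not to a halogen. No other fragment satisfies the full query, so there is no match.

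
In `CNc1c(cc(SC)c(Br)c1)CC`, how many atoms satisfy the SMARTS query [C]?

4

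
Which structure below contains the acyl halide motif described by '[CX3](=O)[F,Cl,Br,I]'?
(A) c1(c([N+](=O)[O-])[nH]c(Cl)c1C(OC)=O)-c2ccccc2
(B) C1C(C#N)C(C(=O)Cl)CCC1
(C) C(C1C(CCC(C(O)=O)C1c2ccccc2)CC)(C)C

B

[CX3](=O)[F,Cl,Br,I] describes a carbonyl carbon bonded to a halogen (an acyl halide).
(A) has a chloro substituent but the Cl is not on a carbonyl carbon.
(B) contains an acyl chloride (-C(=O)Cl), which satisfies every atom and bond constraint.
(C) has a carboxylic acid group (-C(=O)OH) but the carbonyl is bonded to -OH, not to a halogen.
So the answer is (B).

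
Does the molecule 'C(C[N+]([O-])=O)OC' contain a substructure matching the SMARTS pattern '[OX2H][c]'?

The pattern [OX2H][c] describes a hydroxyl oxygen attached to an aromatic carbon — a phenol.
The closest candidate here is a methoxy ether (-OCH3), but the oxygen has H0, not H1. No other fragment satisfies the full query, so there is no match.

No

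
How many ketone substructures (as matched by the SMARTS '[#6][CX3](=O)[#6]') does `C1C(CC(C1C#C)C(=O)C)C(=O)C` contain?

2

[#6][CX3](=O)[#6] is the SMARTS for a ketone: a carbonyl carbon (no H) flanked by two carbons.
The molecule carries 2 separate instances of an acetyl/ketone group (-C(=O)CH3) meeting every constraint; each maps to a distinct set of atoms, giving 2 matches.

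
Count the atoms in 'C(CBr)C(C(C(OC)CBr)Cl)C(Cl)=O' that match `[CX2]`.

0

Check the 14 heavy atoms by environment: 7× C (X4) → no; 1× C (X3) → no; 1× O (X1) → no; 2× Cl (X1) → no; 2× Br (X1) → no; 1× O (X2) → no.
No environment satisfies the query, so 0 matching atoms.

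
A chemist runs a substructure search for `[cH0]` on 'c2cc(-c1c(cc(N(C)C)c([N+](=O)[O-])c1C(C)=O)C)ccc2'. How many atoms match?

Check the 22 heavy atoms by environment: 6× c (aromatic, H1) → no; 6× c (aromatic, H0) → match; 1× N (charge +1, H0) → no; 1× O (charge -1, H0) → no; 2× O (H0) → no; 1× C (H0) → no; 4× C (H3) → no; 1× N (H0) → no.
That gives 6 matching atoms.

6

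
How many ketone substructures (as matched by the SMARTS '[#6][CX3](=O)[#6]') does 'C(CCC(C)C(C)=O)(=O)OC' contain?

1

[#6][CX3](=O)[#6] is the SMARTS for a ketone: a carbonyl carbon (no H) flanked by two carbons.
Exactly one fragment in the molecule meets all constraints, giving 1 match.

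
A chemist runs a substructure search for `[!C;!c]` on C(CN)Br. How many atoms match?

2

The query [!C;!c] means: neither aliphatic nor aromatic carbon — same as [!#6].
Check the 4 heavy atoms by environment: 2× C → no; 1× Br → match; 1× N → match.
Summing the matching environments: 1 + 1 = 2 matching atoms.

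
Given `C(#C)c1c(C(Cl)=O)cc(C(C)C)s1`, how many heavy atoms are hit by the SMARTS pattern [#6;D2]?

2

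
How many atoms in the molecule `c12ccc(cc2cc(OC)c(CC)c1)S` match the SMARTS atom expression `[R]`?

Check the 15 heavy atoms by environment: 10× c (aromatic, in 6-ring) → match; 3× C (acyclic) → no; 1× S (acyclic) → no; 1× O (acyclic) → no.
That gives 10 matching atoms.

10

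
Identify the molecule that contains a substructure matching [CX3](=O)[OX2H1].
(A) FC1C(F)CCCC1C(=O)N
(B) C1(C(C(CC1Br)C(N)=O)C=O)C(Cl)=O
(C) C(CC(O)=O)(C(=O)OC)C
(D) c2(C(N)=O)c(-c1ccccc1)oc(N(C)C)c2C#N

C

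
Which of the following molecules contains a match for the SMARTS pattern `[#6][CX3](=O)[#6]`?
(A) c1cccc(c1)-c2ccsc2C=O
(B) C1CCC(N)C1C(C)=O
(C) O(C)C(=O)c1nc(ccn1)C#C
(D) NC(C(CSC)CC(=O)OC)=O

[#6][CX3](=O)[#6] describes a carbonyl carbon (no H) flanked by two carbons (a ketone).
(A) has an aldehyde (-CHO) but the carbonyl carbon has H1, so it is not flanked by two carbons.
(B) contains an acetyl/ketone group (-C(=O)CH3), which satisfies every atom and bond constraint.
(C) has a methyl-ester group (-C(=O)OCH3) but one neighbour of the carbonyl carbon is O, not C.
(D) has a methyl-ester group (-C(=O)OCH3) but one neighbour of the carbonyl carbon is O, not C.
So the answer is (B).

B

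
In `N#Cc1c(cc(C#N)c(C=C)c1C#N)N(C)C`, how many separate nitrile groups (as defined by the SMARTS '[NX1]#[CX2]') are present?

3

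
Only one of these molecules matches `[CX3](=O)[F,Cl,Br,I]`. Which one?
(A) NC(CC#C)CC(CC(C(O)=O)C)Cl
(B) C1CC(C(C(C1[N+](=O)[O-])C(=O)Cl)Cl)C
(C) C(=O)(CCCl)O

[CX3](=O)[F,Cl,Br,I] describes a carbonyl carbon bonded to a halogen (an acyl halide).
(A) has a chloro substituent but the Cl is not on a carbonyl carbon.
(B) contains an acyl chloride (-C(=O)Cl), which satisfies every atom and bond constraint.
(C) has a carboxylic acid group (-C(=O)OH) but the carbonyl is bonded to -OH, not to a halogen.
So the answer is (B).

B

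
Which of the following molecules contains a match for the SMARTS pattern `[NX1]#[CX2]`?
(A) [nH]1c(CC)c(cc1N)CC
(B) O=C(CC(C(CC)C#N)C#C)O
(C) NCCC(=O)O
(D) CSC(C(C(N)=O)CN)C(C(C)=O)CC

[NX1]#[CX2] describes a nitrogen triple-bonded to a two-connected carbon (a nitrile).
(A) has a primary amino group (-NH2) but the nitrogen is NX3 (three connections), not NX1 triple-bonded.
(B) contains a nitrile (-C#N), which satisfies every atom and bond constraint.
(C) has a primary amino group (-NH2) but the nitrogen is NX3 (three connections), not NX1 triple-bonded.
(D) has a primary amino group (-NH2) but the nitrogen is NX3 (three connections), not NX1 triple-bonded.
So the answer is (B).

B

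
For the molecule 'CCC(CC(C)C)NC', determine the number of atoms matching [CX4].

8

The query [CX4] means: C with X4: aliphatic carbon with exactly 4 total connections (bonds + H).
Check the 9 heavy atoms by environment: 8× C (X4) → match; 1× N (X3) → no.
That gives 8 matching atoms.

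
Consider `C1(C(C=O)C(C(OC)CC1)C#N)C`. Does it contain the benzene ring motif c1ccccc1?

No

The pattern c1ccccc1 describes six aromatic carbons in a ring — a benzene ring.
The closest candidate here is a methyl group (-CH3), but no six-membered all-carbon aromatic ring is present. No other fragment satisfies the full query, so there is no match.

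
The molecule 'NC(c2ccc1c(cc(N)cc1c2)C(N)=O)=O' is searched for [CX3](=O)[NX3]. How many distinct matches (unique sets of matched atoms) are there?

[CX3](=O)[NX3] is the SMARTS for an amide: a carbonyl carbon bonded to a trivalent nitrogen.
The molecule carries 2 separate instances of a primary amide (-C(=O)NH2) meeting every constraint; each maps to a distinct set of atoms, giving 2 matches.

2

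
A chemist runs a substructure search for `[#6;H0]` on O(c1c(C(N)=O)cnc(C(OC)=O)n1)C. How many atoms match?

The query [#6;H0] means: any carbon with no attached hydrogen.
Check the 15 heavy atoms by environment: 2× n (aromatic, H0) → no; 3× c (aromatic, H0) → match; 1× c (aromatic, H1) → no; 2× C (H0) → match; 4× O (H0) → no; 1× N (H2) → no; 2× C (H3) → no.
Summing the matching environments: 3 + 2 = 5 matching atoms.

5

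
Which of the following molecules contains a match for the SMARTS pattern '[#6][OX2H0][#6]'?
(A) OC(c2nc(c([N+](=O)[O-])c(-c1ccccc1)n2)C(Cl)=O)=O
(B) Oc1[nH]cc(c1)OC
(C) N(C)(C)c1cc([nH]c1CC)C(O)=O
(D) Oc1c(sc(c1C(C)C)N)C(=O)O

B

[#6][OX2H0][#6] describes an aliphatic oxygen bridging two carbons with no H on the oxygen (an ether).
(A) has a carboxylic acid group (-C(=O)OH) but the -OH oxygen has H1; the =O is OX1, not OX2.
(B) contains a methoxy ether (-OCH3), which satisfies every atom and bond constraint.
(C) has a carboxylic acid group (-C(=O)OH) but the -OH oxygen has H1; the =O is OX1, not OX2.
(D) has a hydroxyl group (-OH) but the oxygen has H1, not H0 bridging two carbons.
So the answer is (B).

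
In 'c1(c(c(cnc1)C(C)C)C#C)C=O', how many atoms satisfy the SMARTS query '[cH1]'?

The query [cH1] means: aromatic carbon bearing exactly one hydrogen.
Check the 13 heavy atoms by environment: 1× n (aromatic, H0) → no; 2× c (aromatic, H1) → match; 3× c (aromatic, H0) → no; 3× C (H1) → no; 1× O (H0) → no; 2× C (H3) → no; 1× C (H0) → no.
That gives 2 matching atoms.

2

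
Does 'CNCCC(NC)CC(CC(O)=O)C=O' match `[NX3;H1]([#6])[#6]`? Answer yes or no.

Yes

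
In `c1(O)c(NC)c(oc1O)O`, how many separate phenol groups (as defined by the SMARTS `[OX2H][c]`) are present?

3

[OX2H][c] is the SMARTS for a phenol: a hydroxyl oxygen attached to an aromatic carbon.
The molecule carries 3 separate instances of a hydroxyl group (-OH) meeting every constraint; each maps to a distinct set of atoms, giving 3 matches.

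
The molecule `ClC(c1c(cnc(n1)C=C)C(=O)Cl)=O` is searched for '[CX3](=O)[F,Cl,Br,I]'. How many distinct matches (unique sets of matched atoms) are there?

2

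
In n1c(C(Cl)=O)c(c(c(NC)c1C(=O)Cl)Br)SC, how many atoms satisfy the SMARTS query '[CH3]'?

2

The query [CH3] means: aliphatic carbon with exactly three hydrogens.
Check the 17 heavy atoms by environment: 1× n (aromatic, H0) → no; 5× c (aromatic, H0) → no; 2× C (H0) → no; 2× O (H0) → no; 2× Cl (H0) → no; 1× S (H0) → no; 2× C (H3) → match; 1× Br (H0) → no; 1× N (H1) → no.
That gives 2 matching atoms.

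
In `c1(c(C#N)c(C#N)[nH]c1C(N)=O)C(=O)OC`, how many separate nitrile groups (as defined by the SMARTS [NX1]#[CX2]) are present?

[NX1]#[CX2] is the SMARTS for a nitrile: a nitrogen triple-bonded to a two-connected carbon.
The molecule carries 2 separate instances of a nitrile (-C#N) meeting every constraint; each maps to a distinct set of atoms, giving 2 matches.

2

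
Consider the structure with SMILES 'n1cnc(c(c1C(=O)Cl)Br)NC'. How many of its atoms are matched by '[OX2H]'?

The query [OX2H] means: aliphatic oxygen with two connections, one of which is H — an -OH oxygen.
Check the 12 heavy atoms by environment: 2× n (aromatic, H0, X2) → no; 1× c (aromatic, H1, X3) → no; 3× c (aromatic, H0, X3) → no; 1× N (H1, X3) → no; 1× C (H3, X4) → no; 1× C (H0, X3) → no; 1× O (H0, X1) → no; 1× Cl (H0, X1) → no; 1× Br (H0, X1) → no.
No environment satisfies the query, so 0 matching atoms.

0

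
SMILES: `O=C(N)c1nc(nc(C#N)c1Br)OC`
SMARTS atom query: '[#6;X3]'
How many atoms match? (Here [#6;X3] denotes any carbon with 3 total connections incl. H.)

5

The query [#6;X3] means: any carbon (aromatic or not) with three total connections.
Check the 14 heavy atoms by environment: 2× n (aromatic, X2) → no; 4× c (aromatic, X3) → match; 1× Br (X1) → no; 1× O (X2) → no; 1× C (X4) → no; 1× C (X2) → no; 1× N (X1) → no; 1× C (X3) → match; 1× O (X1) → no; 1× N (X3) → no.
Summing the matching environments: 4 + 1 = 5 matching atoms.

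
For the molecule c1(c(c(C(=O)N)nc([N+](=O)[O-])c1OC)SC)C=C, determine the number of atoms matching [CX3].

3

The query [CX3] means: C with X3: aliphatic carbon with exactly 3 total connections.
Check the 18 heavy atoms by environment: 1× n (aromatic, X2) → no; 5× c (aromatic, X3) → no; 1× O (X2) → no; 2× C (X4) → no; 1× S (X2) → no; 1× N (charge +1, X3) → no; 1× O (charge -1, X1) → no; 2× O (X1) → no; 3× C (X3) → match; 1× N (X3) → no.
That gives 3 matching atoms.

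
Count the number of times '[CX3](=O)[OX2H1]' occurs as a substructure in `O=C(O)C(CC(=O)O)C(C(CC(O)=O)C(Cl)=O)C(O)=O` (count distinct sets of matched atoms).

4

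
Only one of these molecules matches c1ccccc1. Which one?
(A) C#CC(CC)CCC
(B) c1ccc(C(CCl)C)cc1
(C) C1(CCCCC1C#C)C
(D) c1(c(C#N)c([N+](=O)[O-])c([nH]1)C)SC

B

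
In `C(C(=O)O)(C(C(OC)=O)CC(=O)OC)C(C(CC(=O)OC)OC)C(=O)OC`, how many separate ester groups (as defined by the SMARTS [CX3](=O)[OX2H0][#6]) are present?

4

[CX3](=O)[OX2H0][#6] is the SMARTS for an ester: a carbonyl carbon bonded to an oxygen that is itself bonded to carbon (no H on that O).
The molecule carries 4 separate instances of a methyl-ester group (-C(=O)OCH3) meeting every constraint; each maps to a distinct set of atoms, giving 4 matches.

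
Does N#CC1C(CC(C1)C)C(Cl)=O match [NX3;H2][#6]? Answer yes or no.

No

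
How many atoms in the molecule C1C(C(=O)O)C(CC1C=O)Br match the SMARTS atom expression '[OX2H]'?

Check the 11 heavy atoms by environment: 2× C (H2, X4) → no; 3× C (H1, X4) → no; 1× Br (H0, X1) → no; 1× C (H0, X3) → no; 2× O (H0, X1) → no; 1× O (H1, X2) → match; 1× C (H1, X3) → no.
That gives 1 matching atom.

1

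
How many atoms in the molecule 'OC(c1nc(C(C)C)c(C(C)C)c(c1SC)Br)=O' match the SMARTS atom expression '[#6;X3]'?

The query [#6;X3] means: any carbon (aromatic or not) with three total connections.
Check the 18 heavy atoms by environment: 1× n (aromatic, X2) → no; 5× c (aromatic, X3) → match; 1× Br (X1) → no; 7× C (X4) → no; 1× S (X2) → no; 1× C (X3) → match; 1× O (X1) → no; 1× O (X2) → no.
Summing the matching environments: 5 + 1 = 6 matching atoms.

6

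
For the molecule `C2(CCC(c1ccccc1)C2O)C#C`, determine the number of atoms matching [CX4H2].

2

The query [CX4H2] means: sp3 carbon (X4) with exactly two hydrogens.
Check the 14 heavy atoms by environment: 2× C (H2, X4) → match; 3× C (H1, X4) → no; 1× C (H0, X2) → no; 1× C (H1, X2) → no; 1× O (H1, X2) → no; 1× c (aromatic, H0, X3) → no; 5× c (aromatic, H1, X3) → no.
That gives 2 matching atoms.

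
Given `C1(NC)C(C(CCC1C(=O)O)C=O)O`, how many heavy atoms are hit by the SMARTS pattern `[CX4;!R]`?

1

Check the 14 heavy atoms by environment: 6× C (X4, in 6-ring) → no; 2× O (X2, acyclic) → no; 2× C (X3, acyclic) → no; 2× O (X1, acyclic) → no; 1× N (X3, acyclic) → no; 1× C (X4, acyclic) → match.
That gives 1 matching atom.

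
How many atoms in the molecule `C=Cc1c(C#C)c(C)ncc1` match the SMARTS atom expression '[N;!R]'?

The query [N;!R] means: aliphatic nitrogen not in a ring.
Check the 11 heavy atoms by environment: 1× n (aromatic, in 6-ring) → no; 5× c (aromatic, in 6-ring) → no; 5× C (acyclic) → no.
No environment satisfies the query, so 0 matching atoms.

0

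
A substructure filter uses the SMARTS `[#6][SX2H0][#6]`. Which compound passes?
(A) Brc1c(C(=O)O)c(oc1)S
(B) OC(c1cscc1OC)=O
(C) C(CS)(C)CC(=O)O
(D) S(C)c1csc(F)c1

D

[#6][SX2H0][#6] describes an aliphatic sulfur bridging two carbons with no H on the sulfur (a thioether).
(A) has a thiol (-SH) but the sulfur has H1, not H0 bridging two carbons.
(B) has a methoxy ether (-OCH3) but the bridging atom is O, not S.
(C) has a thiol (-SH) but the sulfur has H1, not H0 bridging two carbons.
(D) contains a methylthio ether (-SCH3), which satisfies every atom and bond constraint.
So the answer is (D).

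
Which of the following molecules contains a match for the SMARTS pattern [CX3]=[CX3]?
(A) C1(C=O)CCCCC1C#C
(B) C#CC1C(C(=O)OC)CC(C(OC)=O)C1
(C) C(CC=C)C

C

[CX3]=[CX3] describes a non-aromatic C=C double bond between two sp2 carbons (an alkene).
(A) has an ethynyl group (-C#CH) but the C-C bond is a triple bond, not a double bond.
(B) has an ethynyl group (-C#CH) but the C-C bond is a triple bond, not a double bond.
(C) contains a vinyl group (-CH=CH2), which satisfies every atom and bond constraint.
So the answer is (C).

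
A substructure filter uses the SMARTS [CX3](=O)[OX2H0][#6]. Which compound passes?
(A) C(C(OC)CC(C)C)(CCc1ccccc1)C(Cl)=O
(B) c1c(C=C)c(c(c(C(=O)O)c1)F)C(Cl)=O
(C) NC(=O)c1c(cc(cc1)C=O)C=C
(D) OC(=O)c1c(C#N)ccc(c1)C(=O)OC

[CX3](=O)[OX2H0][#6] describes a carbonyl carbon bonded to an oxygen that is itself bonded to carbon (no H on that O) (an ester).
(A) has a methoxy ether (-OCH3) but the ether oxygen is not adjacent to a C=O carbon.
(B) has a carboxylic acid group (-C(=O)OH) but the singly-bonded O carries H (OX2H1, not H0).
(C) has a primary amide (-C(=O)NH2) but the carbonyl is bonded to N, not to an O-C linkage.
(D) contains a methyl-ester group (-C(=O)OCH3), which satisfies every atom and bond constraint.
So the answer is (D).

D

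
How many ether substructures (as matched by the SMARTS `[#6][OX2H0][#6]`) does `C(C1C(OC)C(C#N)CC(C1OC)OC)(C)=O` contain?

3

[#6][OX2H0][#6] is the SMARTS for an ether: an aliphatic oxygen bridging two carbons with no H on the oxygen.
The molecule carries 3 separate instances of a methoxy ether (-OCH3) meeting every constraint; each maps to a distinct set of atoms, giving 3 matches.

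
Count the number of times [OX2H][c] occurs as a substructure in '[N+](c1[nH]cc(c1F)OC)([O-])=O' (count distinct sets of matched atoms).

0

[OX2H][c] is the SMARTS for a phenol: a hydroxyl oxygen attached to an aromatic carbon.
The molecule has a methoxy ether (-OCH3), but the oxygen has H0, not H1; nothing else fits, so there are 0 matches.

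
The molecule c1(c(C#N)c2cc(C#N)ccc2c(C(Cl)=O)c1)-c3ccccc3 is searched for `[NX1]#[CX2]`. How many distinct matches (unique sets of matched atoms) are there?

2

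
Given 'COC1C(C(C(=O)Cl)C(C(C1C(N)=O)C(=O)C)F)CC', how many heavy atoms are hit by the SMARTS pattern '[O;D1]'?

3

Check the 20 heavy atoms by environment: 9× C (D3) → no; 3× O (D1) → match; 1× N (D1) → no; 1× Cl (D1) → no; 3× C (D1) → no; 1× O (D2) → no; 1× C (D2) → no; 1× F (D1) → no.
That gives 3 matching atoms.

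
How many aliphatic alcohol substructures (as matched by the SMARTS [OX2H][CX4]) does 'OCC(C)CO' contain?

2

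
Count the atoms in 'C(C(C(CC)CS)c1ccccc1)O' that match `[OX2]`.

1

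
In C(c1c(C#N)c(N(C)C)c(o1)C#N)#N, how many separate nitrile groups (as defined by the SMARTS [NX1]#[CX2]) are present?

[NX1]#[CX2] is the SMARTS for a nitrile: a nitrogen triple-bonded to a two-connected carbon.
The molecule carries 3 separate instances of a nitrile (-C#N) meeting every constraint; each maps to a distinct set of atoms, giving 3 matches.

3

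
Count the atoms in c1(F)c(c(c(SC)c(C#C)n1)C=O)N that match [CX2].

2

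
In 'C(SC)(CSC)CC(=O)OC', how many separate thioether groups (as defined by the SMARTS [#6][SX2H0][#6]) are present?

2

[#6][SX2H0][#6] is the SMARTS for a thioether: an aliphatic sulfur bridging two carbons with no H on the sulfur.
The molecule carries 2 separate instances of a methylthio ether (-SCH3) meeting every constraint; each maps to a distinct set of atoms, giving 2 matches.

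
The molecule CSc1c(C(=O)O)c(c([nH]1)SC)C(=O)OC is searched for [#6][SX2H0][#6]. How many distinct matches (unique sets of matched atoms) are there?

2

[#6][SX2H0][#6] is the SMARTS for a thioether: an aliphatic sulfur bridging two carbons with no H on the sulfur.
The molecule carries 2 separate instances of a methylthio ether (-SCH3) meeting every constraint; each maps to a distinct set of atoms, giving 2 matches.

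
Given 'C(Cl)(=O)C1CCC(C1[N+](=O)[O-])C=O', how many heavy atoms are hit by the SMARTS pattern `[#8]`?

The query [#8] means: #8 matches any oxygen atom.
Check the 13 heavy atoms by environment: 7× C → no; 3× O → match; 1× Cl → no; 1× N (charge +1) → no; 1× O (charge -1) → match.
Summing the matching environments: 3 + 1 = 4 matching atoms.

4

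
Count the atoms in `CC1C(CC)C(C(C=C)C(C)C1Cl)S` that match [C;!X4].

2

The query [C;!X4] means: aliphatic carbon that does not have four total connections.
Check the 14 heavy atoms by environment: 10× C (X4) → no; 2× C (X3) → match; 1× S (X2) → no; 1× Cl (X1) → no.
That gives 2 matching atoms.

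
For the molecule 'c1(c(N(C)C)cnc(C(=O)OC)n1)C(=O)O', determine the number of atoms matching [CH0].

2

Check the 16 heavy atoms by environment: 2× n (aromatic, H0) → no; 3× c (aromatic, H0) → no; 1× c (aromatic, H1) → no; 2× C (H0) → match; 3× O (H0) → no; 1× O (H1) → no; 3× C (H3) → no; 1× N (H0) → no.
That gives 2 matching atoms.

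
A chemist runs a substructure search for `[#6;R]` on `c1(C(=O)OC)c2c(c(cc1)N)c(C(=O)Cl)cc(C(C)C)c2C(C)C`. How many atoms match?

Check the 24 heavy atoms by environment: 10× c (aromatic, in 6-ring) → match; 9× C (acyclic) → no; 3× O (acyclic) → no; 1× N (acyclic) → no; 1× Cl (acyclic) → no.
That gives 10 matching atoms.

10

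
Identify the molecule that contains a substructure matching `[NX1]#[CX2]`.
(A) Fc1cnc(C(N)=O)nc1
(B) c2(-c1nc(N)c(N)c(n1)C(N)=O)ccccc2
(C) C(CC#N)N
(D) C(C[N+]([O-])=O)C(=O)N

C

[NX1]#[CX2] describes a nitrogen triple-bonded to a two-connected carbon (a nitrile).
(A) has a primary amide (-C(=O)NH2) but the nitrogen is NX3, not NX1.
(B) has a primary amino group (-NH2) but the nitrogen is NX3 (three connections), not NX1 triple-bonded.
(C) contains a nitrile (-C#N), which satisfies every atom and bond constraint.
(D) has a nitro group (-[N+](=O)[O-]) but there is no C#N triple bond.
So the answer is (C).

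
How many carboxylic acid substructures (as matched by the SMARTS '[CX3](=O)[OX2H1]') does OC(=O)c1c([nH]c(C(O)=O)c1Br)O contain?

2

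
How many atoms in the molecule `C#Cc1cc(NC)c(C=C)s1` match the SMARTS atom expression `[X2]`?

3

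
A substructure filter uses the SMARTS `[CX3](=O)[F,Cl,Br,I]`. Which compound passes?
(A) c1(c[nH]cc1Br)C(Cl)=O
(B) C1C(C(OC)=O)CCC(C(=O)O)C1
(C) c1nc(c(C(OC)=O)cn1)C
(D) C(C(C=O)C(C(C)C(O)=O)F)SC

A

[CX3](=O)[F,Cl,Br,I] describes a carbonyl carbon bonded to a halogen (an acyl halide).
(A) contains an acyl chloride (-C(=O)Cl), which satisfies every atom and bond constraint.
(B) has a carboxylic acid group (-C(=O)OH) but the carbonyl is bonded to -OH, not to a halogen.
(C) has a methyl-ester group (-C(=O)OCH3) but the carbonyl is bonded to -O-C, not to a halogen.
(D) has a carboxylic acid group (-C(=O)OH) but the carbonyl is bonded to -OH, not to a halogen.
So the answer is (A).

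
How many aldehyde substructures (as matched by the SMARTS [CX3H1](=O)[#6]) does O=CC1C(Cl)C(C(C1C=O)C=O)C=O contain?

[CX3H1](=O)[#6] is the SMARTS for an aldehyde: an sp2 carbon with one H, double-bonded to O and single-bonded to carbon.
The molecule carries 4 separate instances of an aldehyde (-CHO) meeting every constraint; each maps to a distinct set of atoms, giving 4 matches.

4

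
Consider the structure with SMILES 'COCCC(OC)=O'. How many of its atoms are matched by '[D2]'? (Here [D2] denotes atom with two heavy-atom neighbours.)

4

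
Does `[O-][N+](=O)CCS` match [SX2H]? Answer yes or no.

Yes

The pattern [SX2H] describes an aliphatic sulfur with two connections, one being H — a thiol.
The molecule carries a thiol (-SH), whose atoms satisfy every constraint of the query, so the pattern matches.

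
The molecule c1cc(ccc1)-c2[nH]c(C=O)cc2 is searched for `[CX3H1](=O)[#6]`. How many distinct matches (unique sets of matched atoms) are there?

1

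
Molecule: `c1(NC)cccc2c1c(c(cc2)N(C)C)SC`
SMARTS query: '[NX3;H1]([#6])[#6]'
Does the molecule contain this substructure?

The pattern [NX3;H1]([#6])[#6] describes a trivalent nitrogen with one H, bonded to two carbons — a secondary amine.
The molecule carries an N-methylamino group (-NHCH3), whose atoms satisfy every constraint of the query, so the pattern matches.

Yes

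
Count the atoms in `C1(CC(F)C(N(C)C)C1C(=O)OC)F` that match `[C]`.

9

The query [C] means: uppercase C matches aliphatic (non-aromatic) carbon only.
Check the 14 heavy atoms by environment: 9× C → match; 1× N → no; 2× F → no; 2× O → no.
That gives 9 matching atoms.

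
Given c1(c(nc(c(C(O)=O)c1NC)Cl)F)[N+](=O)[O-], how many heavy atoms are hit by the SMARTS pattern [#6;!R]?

The query [#6;!R] means: carbon not in any ring.
Check the 16 heavy atoms by environment: 1× n (aromatic, in 6-ring) → no; 5× c (aromatic, in 6-ring) → no; 2× C (acyclic) → match; 3× O (acyclic) → no; 1× Cl (acyclic) → no; 1× N (charge +1, acyclic) → no; 1× O (charge -1, acyclic) → no; 1× N (acyclic) → no; 1× F (acyclic) → no.
That gives 2 matching atoms.

2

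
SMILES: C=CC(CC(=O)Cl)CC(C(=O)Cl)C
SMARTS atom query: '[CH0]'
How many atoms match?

2

The query [CH0] means: aliphatic carbon with no attached hydrogen.
Check the 13 heavy atoms by environment: 3× C (H2) → no; 3× C (H1) → no; 1× C (H3) → no; 2× C (H0) → match; 2× O (H0) → no; 2× Cl (H0) → no.
That gives 2 matching atoms.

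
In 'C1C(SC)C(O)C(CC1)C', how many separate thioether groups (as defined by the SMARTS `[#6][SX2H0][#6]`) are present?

[#6][SX2H0][#6] is the SMARTS for a thioether: an aliphatic sulfur bridging two carbons with no H on the sulfur.
Exactly one fragment in the molecule meets all constraints, giving 1 match.

1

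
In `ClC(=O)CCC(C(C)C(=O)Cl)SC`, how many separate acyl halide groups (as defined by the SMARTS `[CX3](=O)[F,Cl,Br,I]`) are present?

2

[CX3](=O)[F,Cl,Br,I] is the SMARTS for an acyl halide: a carbonyl carbon bonded to a halogen.
The molecule carries 2 separate instances of an acyl chloride (-C(=O)Cl) meeting every constraint; each maps to a distinct set of atoms, giving 2 matches.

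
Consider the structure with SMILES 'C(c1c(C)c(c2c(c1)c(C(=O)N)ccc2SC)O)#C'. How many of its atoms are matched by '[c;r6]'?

10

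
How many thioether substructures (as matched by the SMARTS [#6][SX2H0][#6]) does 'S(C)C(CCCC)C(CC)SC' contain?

[#6][SX2H0][#6] is the SMARTS for a thioether: an aliphatic sulfur bridging two carbons with no H on the sulfur.
The molecule carries 2 separate instances of a methylthio ether (-SCH3) meeting every constraint; each maps to a distinct set of atoms, giving 2 matches.

2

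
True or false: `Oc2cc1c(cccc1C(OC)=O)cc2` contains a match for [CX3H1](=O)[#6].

The pattern [CX3H1](=O)[#6] describes an sp2 carbon with one H, double-bonded to O and single-bonded to carbon — an aldehyde.
The closest candidate here is a methyl-ester group (-C(=O)OCH3), but the carbonyl carbon has H0, not H1. No other fragment satisfies the full query, so there is no match.

False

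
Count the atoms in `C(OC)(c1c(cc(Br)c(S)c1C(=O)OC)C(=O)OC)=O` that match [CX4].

The query [CX4] means: C with X4: aliphatic carbon with exactly 4 total connections (bonds + H).
Check the 20 heavy atoms by environment: 6× c (aromatic, X3) → no; 1× S (X2) → no; 3× C (X3) → no; 3× O (X1) → no; 3× O (X2) → no; 3× C (X4) → match; 1× Br (X1) → no.
That gives 3 matching atoms.

3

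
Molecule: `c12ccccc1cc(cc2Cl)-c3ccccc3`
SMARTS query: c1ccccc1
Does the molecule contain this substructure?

Yes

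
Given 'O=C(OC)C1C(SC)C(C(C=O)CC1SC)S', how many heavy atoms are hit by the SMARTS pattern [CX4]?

The query [CX4] means: C with X4: aliphatic carbon with exactly 4 total connections (bonds + H).
Check the 17 heavy atoms by environment: 9× C (X4) → match; 3× S (X2) → no; 2× C (X3) → no; 2× O (X1) → no; 1× O (X2) → no.
That gives 9 matching atoms.

9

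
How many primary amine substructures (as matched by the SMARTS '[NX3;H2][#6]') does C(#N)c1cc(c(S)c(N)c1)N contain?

2

[NX3;H2][#6] is the SMARTS for a primary amine: a trivalent nitrogen with two H attached to carbon.
The molecule carries 2 separate instances of a primary amino group (-NH2) meeting every constraint; each maps to a distinct set of atoms, giving 2 matches.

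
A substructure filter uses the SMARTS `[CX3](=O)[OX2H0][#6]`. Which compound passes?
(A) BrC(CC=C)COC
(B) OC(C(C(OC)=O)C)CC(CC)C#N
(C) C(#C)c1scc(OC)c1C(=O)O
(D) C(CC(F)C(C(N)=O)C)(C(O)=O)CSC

[CX3](=O)[OX2H0][#6] describes a carbonyl carbon bonded to an oxygen that is itself bonded to carbon (no H on that O) (an ester).
(A) has a methoxy ether (-OCH3) but the ether oxygen is not adjacent to a C=O carbon.
(B) contains a methyl-ester group (-C(=O)OCH3), which satisfies every atom and bond constraint.
(C) has a carboxylic acid group (-C(=O)OH) but the singly-bonded O carries H (OX2H1, not H0).
(D) has a primary amide (-C(=O)NH2) but the carbonyl is bonded to N, not to an O-C linkage.
So the answer is (B).

B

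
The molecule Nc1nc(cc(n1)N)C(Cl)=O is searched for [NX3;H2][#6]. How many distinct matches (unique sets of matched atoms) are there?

2

[NX3;H2][#6] is the SMARTS for a primary amine: a trivalent nitrogen with two H attached to carbon.
The molecule carries 2 separate instances of a primary amino group (-NH2) meeting every constraint; each maps to a distinct set of atoms, giving 2 matches.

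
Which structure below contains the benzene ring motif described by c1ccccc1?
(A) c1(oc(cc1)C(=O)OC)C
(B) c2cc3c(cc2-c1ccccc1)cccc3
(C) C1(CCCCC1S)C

B

c1ccccc1 describes six aromatic carbons in a ring (a benzene ring).
(A) has a methyl group (-CH3) but no six-membered all-carbon aromatic ring is present.
(B) contains a phenyl ring, which satisfies every atom and bond constraint.
(C) has a methyl group (-CH3) but no six-membered all-carbon aromatic ring is present.
So the answer is (B).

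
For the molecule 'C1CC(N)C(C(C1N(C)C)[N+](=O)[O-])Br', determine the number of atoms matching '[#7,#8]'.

5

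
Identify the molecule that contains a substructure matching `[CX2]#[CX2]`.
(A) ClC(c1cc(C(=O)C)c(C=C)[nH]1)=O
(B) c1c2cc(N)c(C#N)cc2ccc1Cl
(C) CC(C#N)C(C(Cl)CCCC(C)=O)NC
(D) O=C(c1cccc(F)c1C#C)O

D

[CX2]#[CX2] describes a carbon-carbon triple bond (an alkyne).
(A) has a vinyl group (-CH=CH2) but the C=C is a double bond; both carbons are CX3, not CX2.
(B) has a nitrile (-C#N) but the triple bond is C#N, not C#C.
(C) has a nitrile (-C#N) but the triple bond is C#N, not C#C.
(D) contains an ethynyl group (-C#CH), which satisfies every atom and bond constraint.
So the answer is (D).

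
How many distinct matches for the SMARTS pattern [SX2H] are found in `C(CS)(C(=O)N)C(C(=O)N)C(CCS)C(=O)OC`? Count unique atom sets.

2

[SX2H] is the SMARTS for a thiol: an aliphatic sulfur with two connections, one being H.
The molecule carries 2 separate instances of a thiol (-SH) meeting every constraint; each maps to a distinct set of atoms, giving 2 matches.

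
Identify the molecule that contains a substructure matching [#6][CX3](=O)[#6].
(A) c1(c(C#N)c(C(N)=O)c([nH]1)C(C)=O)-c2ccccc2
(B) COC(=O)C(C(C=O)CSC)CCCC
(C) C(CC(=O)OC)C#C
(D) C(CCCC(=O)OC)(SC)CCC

[#6][CX3](=O)[#6] describes a carbonyl carbon (no H) flanked by two carbons (a ketone).
(A) contains an acetyl/ketone group (-C(=O)CH3), which satisfies every atom and bond constraint.
(B) has a methyl-ester group (-C(=O)OCH3) but one neighbour of the carbonyl carbon is O, not C.
(C) has a methyl-ester group (-C(=O)OCH3) but one neighbour of the carbonyl carbon is O, not C.
(D) has a methyl-ester group (-C(=O)OCH3) but one neighbour of the carbonyl carbon is O, not C.
So the answer is (A).

A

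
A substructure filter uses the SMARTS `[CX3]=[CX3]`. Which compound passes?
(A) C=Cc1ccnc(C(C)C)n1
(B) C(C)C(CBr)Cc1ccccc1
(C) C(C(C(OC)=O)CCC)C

A

[CX3]=[CX3] describes a non-aromatic C=C double bond between two sp2 carbons (an alkene).
(A) contains a vinyl group (-CH=CH2), which satisfies every atom and bond constraint.
(B) has an ethyl group (-CH2CH3) but its C-C bond is a single bond between CX4 carbons, not CX3=CX3.
(C) has an ethyl group (-CH2CH3) but its C-C bond is a single bond between CX4 carbons, not CX3=CX3.
So the answer is (A).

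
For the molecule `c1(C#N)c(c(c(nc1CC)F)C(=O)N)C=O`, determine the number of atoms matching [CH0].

The query [CH0] means: aliphatic carbon with no attached hydrogen.
Check the 16 heavy atoms by environment: 1× n (aromatic, H0) → no; 5× c (aromatic, H0) → no; 2× C (H0) → match; 2× O (H0) → no; 1× N (H2) → no; 1× C (H1) → no; 1× C (H2) → no; 1× C (H3) → no; 1× F (H0) → no; 1× N (H0) → no.
That gives 2 matching atoms.

2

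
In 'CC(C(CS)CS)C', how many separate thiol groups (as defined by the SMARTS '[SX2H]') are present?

2

[SX2H] is the SMARTS for a thiol: an aliphatic sulfur with two connections, one being H.
The molecule carries 2 separate instances of a thiol (-SH) meeting every constraint; each maps to a distinct set of atoms, giving 2 matches.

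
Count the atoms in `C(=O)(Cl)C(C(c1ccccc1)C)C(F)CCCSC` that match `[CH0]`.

1

The query [CH0] means: aliphatic carbon with no attached hydrogen.
Check the 19 heavy atoms by environment: 3× C (H2) → no; 3× C (H1) → no; 2× C (H3) → no; 1× F (H0) → no; 1× S (H0) → no; 1× C (H0) → match; 1× O (H0) → no; 1× Cl (H0) → no; 1× c (aromatic, H0) → no; 5× c (aromatic, H1) → no.
That gives 1 matching atom.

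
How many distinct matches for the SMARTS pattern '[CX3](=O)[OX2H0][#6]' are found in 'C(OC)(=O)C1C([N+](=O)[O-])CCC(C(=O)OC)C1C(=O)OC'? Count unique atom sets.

3

[CX3](=O)[OX2H0][#6] is the SMARTS for an ester: a carbonyl carbon bonded to an oxygen that is itself bonded to carbon (no H on that O).
The molecule carries 3 separate instances of a methyl-ester group (-C(=O)OCH3) meeting every constraint; each maps to a distinct set of atoms, giving 3 matches.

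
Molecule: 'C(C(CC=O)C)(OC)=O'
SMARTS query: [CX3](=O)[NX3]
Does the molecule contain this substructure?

No

The pattern [CX3](=O)[NX3] describes a carbonyl carbon bonded to a trivalent nitrogen — an amide.
The closest candidate here is a methyl-ester group (-C(=O)OCH3), but the carbonyl is bonded to O, not to an NX3 nitrogen. No other fragment satisfies the full query, so there is no match.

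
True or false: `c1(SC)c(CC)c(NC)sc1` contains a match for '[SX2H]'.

False

The pattern [SX2H] describes an aliphatic sulfur with two connections, one being H — a thiol.
The closest candidate here is a methylthio ether (-SCH3), but the sulfur has H0 (bonded to two carbons), not H1. No other fragment satisfies the full query, so there is no match.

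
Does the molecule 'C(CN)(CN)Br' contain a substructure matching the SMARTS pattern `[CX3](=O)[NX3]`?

No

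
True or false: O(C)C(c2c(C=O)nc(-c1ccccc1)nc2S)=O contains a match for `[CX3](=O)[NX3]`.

False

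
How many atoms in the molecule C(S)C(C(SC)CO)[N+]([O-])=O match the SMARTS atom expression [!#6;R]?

The query [!#6;R] means: non-carbon atom that is part of a ring.
Check the 11 heavy atoms by environment: 5× C (acyclic) → no; 2× S (acyclic) → no; 2× O (acyclic) → no; 1× N (charge +1, acyclic) → no; 1× O (charge -1, acyclic) → no.
No environment satisfies the query, so 0 matching atoms.

0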